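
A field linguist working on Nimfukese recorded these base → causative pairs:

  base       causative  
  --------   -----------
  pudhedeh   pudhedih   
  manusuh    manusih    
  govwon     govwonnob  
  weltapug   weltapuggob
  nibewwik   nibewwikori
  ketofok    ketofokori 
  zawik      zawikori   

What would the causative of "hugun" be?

manusuh and weltapug both have last vowel 'u' yet inflect differently (manusih, weltapuggob), so the last vowel is not what conditions the rule; the final letter is.
"hugun" ends in -n. The one such stem in the data (govwon → govwonnob) doubles the final consonant and adds -ob (as does weltapug), so the same rule applies.
So hugun → hugunnob.

hugunnob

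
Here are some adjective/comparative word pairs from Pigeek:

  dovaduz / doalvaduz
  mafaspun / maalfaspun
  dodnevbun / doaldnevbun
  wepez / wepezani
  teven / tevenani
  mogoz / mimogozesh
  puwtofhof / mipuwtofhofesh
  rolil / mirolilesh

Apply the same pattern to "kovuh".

dovaduz and wepez both end in -z yet inflect differently (doalvaduz, wepezani), so the final letter is not what conditions the rule; the last vowel is.
"kovuh" has last vowel 'u'. The stems whose last vowel is 'u' (dovaduz → doalvaduz, mafaspun → maalfaspun, dodnevbun → doaldnevbun) insert -al- after the first vowel.
So kovuh → koalvuh.

koalvuh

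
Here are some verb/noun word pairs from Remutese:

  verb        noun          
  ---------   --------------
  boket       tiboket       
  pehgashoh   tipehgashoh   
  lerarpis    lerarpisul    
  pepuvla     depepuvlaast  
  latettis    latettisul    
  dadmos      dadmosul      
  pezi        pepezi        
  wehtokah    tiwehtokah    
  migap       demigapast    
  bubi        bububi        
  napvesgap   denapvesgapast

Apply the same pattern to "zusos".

bubi and latettis both have last vowel 'i' yet inflect differently (bububi, latettisul), so the last vowel is not what conditions the rule; the final letter is.
"zusos" ends in -s. The stems ending in -s (dadmos → dadmosul, latettis → latettisul, lerarpis → lerarpisul) add -ul.
The other patterns: stems ending in -i repeat the first consonant+vowel as a prefix; stems ending in -h or -t add the prefix ti-; stems ending in -a or -p add de- … -ast around the stem.
So zusos → zusosul.

zusosul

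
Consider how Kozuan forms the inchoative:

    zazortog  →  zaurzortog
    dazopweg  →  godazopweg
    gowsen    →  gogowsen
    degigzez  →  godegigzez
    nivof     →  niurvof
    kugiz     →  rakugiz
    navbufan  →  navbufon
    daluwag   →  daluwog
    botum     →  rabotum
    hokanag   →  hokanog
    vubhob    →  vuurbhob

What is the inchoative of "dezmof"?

degigzez and kugiz both end in -z yet inflect differently (godegigzez, rakugiz), so the final letter is not what conditions the rule; the last vowel is.
"dezmof" has last vowel 'o'. The stems whose last vowel is 'o' (zazortog → zaurzortog, nivof → niurvof, vubhob → vuurbhob) insert -ur- after the first vowel.
The other patterns: stems whose last vowel is 'e' add the prefix go-; stems whose last vowel is 'i' or 'u' add the prefix ra-; stems whose last vowel is 'a' change the last vowel to 'o'.
So dezmof → deurzmof.

deurzmof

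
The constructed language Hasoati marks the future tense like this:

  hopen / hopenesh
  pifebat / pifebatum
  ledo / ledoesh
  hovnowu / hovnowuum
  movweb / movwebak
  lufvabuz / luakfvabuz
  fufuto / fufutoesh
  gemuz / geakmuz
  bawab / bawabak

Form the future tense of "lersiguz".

leakrsiguz

"lersiguz" ends in -z. The stems ending in -z (gemuz → geakmuz, lufvabuz → luakfvabuz) insert -ak- after the first vowel.
So lersiguz → leakrsiguz.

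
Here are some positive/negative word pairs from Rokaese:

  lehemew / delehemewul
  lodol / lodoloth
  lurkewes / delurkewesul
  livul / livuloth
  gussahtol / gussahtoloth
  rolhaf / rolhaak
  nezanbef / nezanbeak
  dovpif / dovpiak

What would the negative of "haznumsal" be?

haznumsaloth

"haznumsal" ends in -l. The stems ending in -l (gussahtol → gussahtoloth, livul → livuloth, lodol → lodoloth) add -oth.
So haznumsal → haznumsaloth.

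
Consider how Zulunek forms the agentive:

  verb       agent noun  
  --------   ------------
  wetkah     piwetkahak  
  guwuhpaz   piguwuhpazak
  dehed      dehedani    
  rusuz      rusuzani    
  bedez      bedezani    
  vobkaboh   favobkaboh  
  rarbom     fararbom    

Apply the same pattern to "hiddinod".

fahiddinod

guwuhpaz and rusuz both end in -z yet inflect differently (piguwuhpazak, rusuzani), so the final letter is not what conditions the rule; the last vowel is.
"hiddinod" has last vowel 'o'. The stems whose last vowel is 'o' (vobkaboh → favobkaboh, rarbom → fararbom) add the prefix fa-.
So hiddinod → fahiddinod.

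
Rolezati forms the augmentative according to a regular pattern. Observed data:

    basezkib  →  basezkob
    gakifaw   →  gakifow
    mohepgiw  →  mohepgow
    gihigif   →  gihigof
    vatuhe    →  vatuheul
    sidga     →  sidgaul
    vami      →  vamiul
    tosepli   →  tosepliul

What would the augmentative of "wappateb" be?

gakifaw and sidga both have last vowel 'a' yet inflect differently (gakifow, sidgaul), so the last vowel is not what conditions the rule; whether the stem ends in a vowel or a consonant is.
"wappateb" ends in a consonant. The stems ending in a consonant (basezkib → basezkob, gakifaw → gakifow, mohepgiw → mohepgow) change the last vowel to 'o'.
So wappateb → wappatob.

wappatob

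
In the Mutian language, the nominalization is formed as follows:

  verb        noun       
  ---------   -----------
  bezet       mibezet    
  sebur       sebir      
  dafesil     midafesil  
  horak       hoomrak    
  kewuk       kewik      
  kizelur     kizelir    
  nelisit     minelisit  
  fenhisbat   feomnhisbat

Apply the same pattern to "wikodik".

miwikodik

kewuk and horak both end in -k yet inflect differently (kewik, hoomrak), so the final letter is not what conditions the rule; the last vowel is.
"wikodik" has last vowel 'i'. The stems whose last vowel is 'i' (nelisit → minelisit, dafesil → midafesil) add the prefix mi-.
The other patterns: stems whose last vowel is 'u' change the last vowel to 'i'; stems whose last vowel is 'a' insert -om- after the first vowel.
So wikodik → miwikodik.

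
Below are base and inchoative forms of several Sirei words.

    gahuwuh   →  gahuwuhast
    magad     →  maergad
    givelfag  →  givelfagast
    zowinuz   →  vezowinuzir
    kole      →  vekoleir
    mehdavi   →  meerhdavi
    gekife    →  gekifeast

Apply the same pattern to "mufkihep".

muerfkihep

"mufkihep" begins with m-. The stems beginning with m- (mehdavi → meerhdavi, magad → maergad) insert -er- after the first vowel.
So mufkihep → muerfkihep.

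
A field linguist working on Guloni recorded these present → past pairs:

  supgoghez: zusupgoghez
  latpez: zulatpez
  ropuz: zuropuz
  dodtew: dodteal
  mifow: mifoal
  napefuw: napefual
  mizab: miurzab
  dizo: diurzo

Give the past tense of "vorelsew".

supgoghez and dodtew both have last vowel 'e' yet inflect differently (zusupgoghez, dodteal), so the last vowel is not what conditions the rule; the final letter is.
"vorelsew" ends in -w. The stems ending in -w (dodtew → dodteal, mifow → mifoal, napefuw → napefual) drop the final letter and add -al.
The other patterns: stems ending in -z add the prefix zu-; stems ending in -b or -o insert -ur- after the first vowel.
So vorelsew → vorelseal.

vorelseal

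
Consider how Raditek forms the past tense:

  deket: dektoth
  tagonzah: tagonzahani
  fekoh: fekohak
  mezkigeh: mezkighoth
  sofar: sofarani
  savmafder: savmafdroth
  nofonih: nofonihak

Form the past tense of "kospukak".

sofar and savmafder both end in -r yet inflect differently (sofarani, savmafdroth), so the final letter is not what conditions the rule; the last vowel is.
"kospukak" has last vowel 'a'. The stems whose last vowel is 'a' (tagonzah → tagonzahani, sofar → sofarani) add -ani.
So kospukak → kospukakani.

kospukakani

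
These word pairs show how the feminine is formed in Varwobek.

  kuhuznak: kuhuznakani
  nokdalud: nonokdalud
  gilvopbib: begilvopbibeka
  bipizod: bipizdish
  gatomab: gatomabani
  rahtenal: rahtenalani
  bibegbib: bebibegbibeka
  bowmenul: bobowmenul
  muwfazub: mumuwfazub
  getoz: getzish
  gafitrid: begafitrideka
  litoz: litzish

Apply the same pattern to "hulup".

huhulup

"hulup" has last vowel 'u'. The stems whose last vowel is 'u' (nokdalud → nonokdalud, muwfazub → mumuwfazub, bowmenul → bobowmenul) repeat the first consonant+vowel as a prefix.
So hulup → huhulup.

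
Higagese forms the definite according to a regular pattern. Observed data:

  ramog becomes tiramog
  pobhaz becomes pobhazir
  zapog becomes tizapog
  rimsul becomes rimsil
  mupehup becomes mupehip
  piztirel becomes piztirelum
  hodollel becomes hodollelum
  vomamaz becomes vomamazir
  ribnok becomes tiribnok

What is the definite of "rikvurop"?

tirikvurop

"rikvurop" has last vowel 'o'. The stems whose last vowel is 'o' (zapog → tizapog, ramog → tiramog, ribnok → tiribnok) add the prefix ti-.
The other patterns: stems whose last vowel is 'a' add -ir; stems whose last vowel is 'u' change the last vowel to 'i'; stems whose last vowel is 'e' add -um.
So rikvurop → tirikvurop.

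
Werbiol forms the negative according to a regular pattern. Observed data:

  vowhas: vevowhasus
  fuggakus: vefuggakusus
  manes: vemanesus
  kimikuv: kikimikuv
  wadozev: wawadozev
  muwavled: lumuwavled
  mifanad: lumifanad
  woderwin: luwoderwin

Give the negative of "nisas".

venisasus

"nisas" ends in -s. The stems ending in -s (vowhas → vevowhasus, fuggakus → vefuggakusus, manes → vemanesus) add ve- … -us around the stem.
So nisas → venisasus.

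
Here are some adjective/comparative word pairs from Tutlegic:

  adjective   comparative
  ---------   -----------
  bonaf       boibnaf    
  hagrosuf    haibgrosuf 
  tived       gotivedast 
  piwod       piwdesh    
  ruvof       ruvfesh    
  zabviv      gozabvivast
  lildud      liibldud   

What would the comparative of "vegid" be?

govegidast

lildud and tived both end in -d yet inflect differently (liibldud, gotivedast), so the final letter is not what conditions the rule; the last vowel is.
"vegid" has last vowel 'i'. The one such stem in the data (zabviv → gozabvivast) adds go- … -ast around the stem, so the same rule applies.
So vegid → govegidast.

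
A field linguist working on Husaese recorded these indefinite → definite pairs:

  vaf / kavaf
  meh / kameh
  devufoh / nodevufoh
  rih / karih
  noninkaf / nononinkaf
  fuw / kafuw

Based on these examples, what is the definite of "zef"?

kazef

rih and devufoh both end in -h yet inflect differently (karih, nodevufoh), so the final letter is not what conditions the rule; the number of vowels is.
"zef" has 1 vowel. The stems with 1 vowel (rih → karih, meh → kameh, vaf → kavaf) add the prefix ka-.
So zef → kazef.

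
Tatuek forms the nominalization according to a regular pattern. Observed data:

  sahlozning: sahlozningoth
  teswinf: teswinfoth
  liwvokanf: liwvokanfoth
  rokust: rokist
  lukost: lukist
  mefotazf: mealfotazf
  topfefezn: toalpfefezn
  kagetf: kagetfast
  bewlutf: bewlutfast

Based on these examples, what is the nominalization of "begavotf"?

begavotfast

teswinf and mefotazf both end in -f yet inflect differently (teswinfoth, mealfotazf), so the final letter is not what conditions the rule; the second-to-last letter is.
"begavotf" has second-to-last letter 't'. The stems whose second-to-last letter is 't' (kagetf → kagetfast, bewlutf → bewlutfast) add -ast.
So begavotf → begavotfast.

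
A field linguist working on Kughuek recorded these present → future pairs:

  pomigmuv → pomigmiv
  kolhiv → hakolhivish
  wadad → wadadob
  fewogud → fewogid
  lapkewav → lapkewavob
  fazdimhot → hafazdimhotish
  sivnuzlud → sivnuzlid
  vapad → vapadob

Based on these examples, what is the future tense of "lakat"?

lakatob

vapad and sivnuzlud both end in -d yet inflect differently (vapadob, sivnuzlid), so the final letter is not what conditions the rule; the last vowel is.
"lakat" has last vowel 'a'. The stems whose last vowel is 'a' (vapad → vapadob, wadad → wadadob, lapkewav → lapkewavob) add -ob.
So lakat → lakatob.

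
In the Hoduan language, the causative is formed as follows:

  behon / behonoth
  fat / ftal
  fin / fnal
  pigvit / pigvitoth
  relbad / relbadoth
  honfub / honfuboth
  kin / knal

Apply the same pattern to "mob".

mbal

"mob" has 1 vowel. The stems with 1 vowel (fin → fnal, fat → ftal, kin → knal) delete the last vowel and add -al.
The other pattern: stems with 2 vowels add -oth.
So mob → mbal.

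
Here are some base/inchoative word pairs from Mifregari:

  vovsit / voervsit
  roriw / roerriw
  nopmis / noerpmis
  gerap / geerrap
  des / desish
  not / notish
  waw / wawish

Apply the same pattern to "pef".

pefish

"pef" has 1 vowel. The stems with 1 vowel (des → desish, not → notish, waw → wawish) add -ish.
The other pattern: stems with 2 vowels insert -er- after the first vowel.
So pef → pefish.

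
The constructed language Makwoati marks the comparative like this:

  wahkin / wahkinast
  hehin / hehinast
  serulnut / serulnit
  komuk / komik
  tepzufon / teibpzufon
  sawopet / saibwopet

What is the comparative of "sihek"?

wahkin and tepzufon both end in -n yet inflect differently (wahkinast, teibpzufon), so the final letter is not what conditions the rule; the last vowel is.
"sihek" has last vowel 'e'. The one such stem in the data (sawopet → saibwopet) inserts -ib- after the first vowel (as does tepzufon), so the same rule applies.
So sihek → siibhek.

siibhek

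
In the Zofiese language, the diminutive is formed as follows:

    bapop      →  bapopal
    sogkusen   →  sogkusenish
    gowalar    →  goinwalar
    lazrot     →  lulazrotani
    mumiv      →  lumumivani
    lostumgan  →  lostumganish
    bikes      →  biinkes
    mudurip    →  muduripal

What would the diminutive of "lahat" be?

"lahat" ends in -t. The one such stem in the data (lazrot → lulazrotani) adds lu- … -ani around the stem, so the same rule applies.
So lahat → lulahatani.

lulahatani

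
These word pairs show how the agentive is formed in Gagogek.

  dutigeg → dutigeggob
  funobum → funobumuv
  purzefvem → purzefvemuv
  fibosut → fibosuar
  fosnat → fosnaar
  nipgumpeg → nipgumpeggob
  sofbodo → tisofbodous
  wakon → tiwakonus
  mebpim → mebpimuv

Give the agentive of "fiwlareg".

fibosut and funobum both have last vowel 'u' yet inflect differently (fibosuar, funobumuv), so the last vowel is not what conditions the rule; the final letter is.
"fiwlareg" ends in -g. The stems ending in -g (nipgumpeg → nipgumpeggob, dutigeg → dutigeggob) double the final consonant and add -ob.
So fiwlareg → fiwlareggob.

fiwlareggob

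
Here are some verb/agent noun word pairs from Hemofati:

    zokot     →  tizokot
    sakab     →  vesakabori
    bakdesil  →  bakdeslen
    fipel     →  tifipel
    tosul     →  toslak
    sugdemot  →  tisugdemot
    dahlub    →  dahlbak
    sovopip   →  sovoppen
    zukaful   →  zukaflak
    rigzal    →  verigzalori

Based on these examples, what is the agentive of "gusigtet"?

"gusigtet" has last vowel 'e'. The one such stem in the data (fipel → tifipel) adds the prefix ti-, so the same rule applies.
The other patterns: stems whose last vowel is 'u' delete the last vowel and add -ak; stems whose last vowel is 'i' delete the last vowel and add -en; stems whose last vowel is 'a' add ve- … -ori around the stem.
So gusigtet → tigusigtet.

tigusigtet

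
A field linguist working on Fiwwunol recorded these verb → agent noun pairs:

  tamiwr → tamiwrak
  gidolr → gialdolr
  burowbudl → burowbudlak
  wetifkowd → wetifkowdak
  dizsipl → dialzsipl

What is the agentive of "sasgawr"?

"sasgawr" has second-to-last letter 'w'. The stems whose second-to-last letter is 'w' (tamiwr → tamiwrak, wetifkowd → wetifkowdak) add -ak.
So sasgawr → sasgawrak.

sasgawrak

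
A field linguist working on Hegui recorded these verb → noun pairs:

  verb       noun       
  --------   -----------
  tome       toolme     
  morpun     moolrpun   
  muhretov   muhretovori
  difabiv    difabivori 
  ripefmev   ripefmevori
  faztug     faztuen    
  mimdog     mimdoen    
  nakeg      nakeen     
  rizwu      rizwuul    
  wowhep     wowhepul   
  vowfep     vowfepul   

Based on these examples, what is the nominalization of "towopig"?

towopien

tome and ripefmev both have last vowel 'e' yet inflect differently (toolme, ripefmevori), so the last vowel is not what conditions the rule; the final letter is.
"towopig" ends in -g. The stems ending in -g (faztug → faztuen, mimdog → mimdoen, nakeg → nakeen) drop the final letter and add -en.
The other patterns: stems ending in -e or -n insert -ol- after the first vowel; stems ending in -v add -ori; stems ending in -p or -u add -ul.
So towopig → towopien.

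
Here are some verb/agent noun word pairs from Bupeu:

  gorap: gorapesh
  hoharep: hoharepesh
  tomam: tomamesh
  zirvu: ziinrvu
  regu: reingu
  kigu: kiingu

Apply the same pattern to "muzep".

muzepesh

regu and gorap both have 2 vowels yet inflect differently (reingu, gorapesh), so the number of vowels is not what conditions the rule; the final letter is.
"muzep" ends in -p. The stems ending in -p (gorap → gorapesh, hoharep → hoharepesh) add -esh.
The other pattern: stems ending in -u insert -in- after the first vowel.
So muzep → muzepesh.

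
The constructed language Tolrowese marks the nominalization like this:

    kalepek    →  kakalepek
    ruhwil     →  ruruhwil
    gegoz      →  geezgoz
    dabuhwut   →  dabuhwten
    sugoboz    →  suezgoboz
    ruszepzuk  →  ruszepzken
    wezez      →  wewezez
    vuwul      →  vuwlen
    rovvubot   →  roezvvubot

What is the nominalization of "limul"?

dabuhwut and rovvubot both end in -t yet inflect differently (dabuhwten, roezvvubot), so the final letter is not what conditions the rule; the last vowel is.
"limul" has last vowel 'u'. The stems whose last vowel is 'u' (ruszepzuk → ruszepzken, vuwul → vuwlen, dabuhwut → dabuhwten) delete the last vowel and add -en.
The other patterns: stems whose last vowel is 'o' insert -ez- after the first vowel; stems whose last vowel is 'e' or 'i' repeat the first consonant+vowel as a prefix.
So limul → limlen.

limlen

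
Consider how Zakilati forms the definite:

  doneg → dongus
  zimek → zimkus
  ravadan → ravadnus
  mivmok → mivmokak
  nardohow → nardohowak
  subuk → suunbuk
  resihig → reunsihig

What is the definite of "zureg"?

zurgus

zimek and mivmok both end in -k yet inflect differently (zimkus, mivmokak), so the final letter is not what conditions the rule; the last vowel is.
"zureg" has last vowel 'e'. The stems whose last vowel is 'e' (doneg → dongus, zimek → zimkus) delete the last vowel and add -us.
So zureg → zurgus.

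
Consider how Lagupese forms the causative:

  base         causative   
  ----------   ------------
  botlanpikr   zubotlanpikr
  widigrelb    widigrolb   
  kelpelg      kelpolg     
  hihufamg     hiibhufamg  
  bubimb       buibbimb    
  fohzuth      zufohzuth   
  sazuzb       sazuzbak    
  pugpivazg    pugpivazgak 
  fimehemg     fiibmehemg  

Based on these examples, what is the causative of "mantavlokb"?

zumantavlokb

kelpelg and hihufamg both end in -g yet inflect differently (kelpolg, hiibhufamg), so the final letter is not what conditions the rule; the second-to-last letter is.
"mantavlokb" has second-to-last letter 'k'. The one such stem in the data (botlanpikr → zubotlanpikr) adds the prefix zu-, so the same rule applies.
The other patterns: stems whose second-to-last letter is 'l' change the last vowel to 'o'; stems whose second-to-last letter is 'm' insert -ib- after the first vowel; stems whose second-to-last letter is 'z' add -ak.
So mantavlokb → zumantavlokb.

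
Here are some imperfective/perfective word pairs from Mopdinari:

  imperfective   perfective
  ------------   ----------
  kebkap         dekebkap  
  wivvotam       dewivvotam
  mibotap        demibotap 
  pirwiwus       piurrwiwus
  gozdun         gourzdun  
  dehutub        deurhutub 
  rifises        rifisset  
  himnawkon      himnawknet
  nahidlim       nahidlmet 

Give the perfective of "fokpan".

pirwiwus and rifises both end in -s yet inflect differently (piurrwiwus, rifisset), so the final letter is not what conditions the rule; the last vowel is.
"fokpan" has last vowel 'a'. The stems whose last vowel is 'a' (kebkap → dekebkap, wivvotam → dewivvotam, mibotap → demibotap) add the prefix de-.
So fokpan → defokpan.

defokpan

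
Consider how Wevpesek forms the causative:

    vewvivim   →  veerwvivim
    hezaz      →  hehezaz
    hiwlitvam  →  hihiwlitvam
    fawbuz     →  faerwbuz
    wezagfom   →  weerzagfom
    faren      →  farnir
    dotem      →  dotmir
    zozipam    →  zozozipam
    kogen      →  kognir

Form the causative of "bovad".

bobovad

dotem and zozipam both end in -m yet inflect differently (dotmir, zozozipam), so the final letter is not what conditions the rule; the last vowel is.
"bovad" has last vowel 'a'. The stems whose last vowel is 'a' (zozipam → zozozipam, hezaz → hehezaz, hiwlitvam → hihiwlitvam) repeat the first consonant+vowel as a prefix.
The other patterns: stems whose last vowel is 'e' delete the last vowel and add -ir; stems whose last vowel is 'i', 'o' or 'u' insert -er- after the first vowel.
So bovad → bobovad.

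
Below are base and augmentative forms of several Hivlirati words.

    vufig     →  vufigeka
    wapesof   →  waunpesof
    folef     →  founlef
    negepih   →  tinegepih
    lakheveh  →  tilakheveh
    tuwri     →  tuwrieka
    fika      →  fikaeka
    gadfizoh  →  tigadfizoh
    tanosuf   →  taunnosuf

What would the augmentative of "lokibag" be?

lokibageka

folef and lakheveh both have last vowel 'e' yet inflect differently (founlef, tilakheveh), so the last vowel is not what conditions the rule; the final letter is.
"lokibag" ends in -g. The one such stem in the data (vufig → vufigeka) adds -eka, so the same rule applies.
The other patterns: stems ending in -f insert -un- after the first vowel; stems ending in -h add the prefix ti-.
So lokibag → lokibageka.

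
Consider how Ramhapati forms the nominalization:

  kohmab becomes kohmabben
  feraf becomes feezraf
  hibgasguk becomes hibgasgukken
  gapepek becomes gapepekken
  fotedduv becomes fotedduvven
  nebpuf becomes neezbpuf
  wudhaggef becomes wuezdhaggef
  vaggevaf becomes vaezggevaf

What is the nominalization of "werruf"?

nebpuf and hibgasguk both have last vowel 'u' yet inflect differently (neezbpuf, hibgasgukken), so the last vowel is not what conditions the rule; the final letter is.
"werruf" ends in -f. The stems ending in -f (vaggevaf → vaezggevaf, feraf → feezraf, nebpuf → neezbpuf) insert -ez- after the first vowel.
So werruf → weezrruf.

weezrruf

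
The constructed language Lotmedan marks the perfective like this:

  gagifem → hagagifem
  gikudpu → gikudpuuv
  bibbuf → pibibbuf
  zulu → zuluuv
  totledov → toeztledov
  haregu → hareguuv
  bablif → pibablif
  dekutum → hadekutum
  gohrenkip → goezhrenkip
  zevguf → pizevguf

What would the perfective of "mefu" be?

mefuuv

"mefu" ends in -u. The stems ending in -u (gikudpu → gikudpuuv, haregu → hareguuv, zulu → zuluuv) add -uv.
So mefu → mefuuv.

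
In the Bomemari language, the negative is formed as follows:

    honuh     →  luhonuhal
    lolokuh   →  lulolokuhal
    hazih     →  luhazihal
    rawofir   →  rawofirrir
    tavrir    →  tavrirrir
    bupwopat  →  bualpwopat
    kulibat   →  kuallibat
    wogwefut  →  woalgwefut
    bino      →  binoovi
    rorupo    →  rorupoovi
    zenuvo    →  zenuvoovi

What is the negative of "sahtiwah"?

hazih and rawofir both have last vowel 'i' yet inflect differently (luhazihal, rawofirrir), so the last vowel is not what conditions the rule; the final letter is.
"sahtiwah" ends in -h. The stems ending in -h (honuh → luhonuhal, lolokuh → lulolokuhal, hazih → luhazihal) add lu- … -al around the stem.
So sahtiwah → lusahtiwahal.

lusahtiwahal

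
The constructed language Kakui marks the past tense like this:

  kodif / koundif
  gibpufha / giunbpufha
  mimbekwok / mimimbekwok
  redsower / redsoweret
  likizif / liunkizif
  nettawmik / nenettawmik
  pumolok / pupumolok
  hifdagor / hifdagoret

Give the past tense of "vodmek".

vovodmek

"vodmek" ends in -k. The stems ending in -k (mimbekwok → mimimbekwok, nettawmik → nenettawmik, pumolok → pupumolok) repeat the first consonant+vowel as a prefix.
The other patterns: stems ending in -r add -et; stems ending in -a or -f insert -un- after the first vowel.
So vodmek → vovodmek.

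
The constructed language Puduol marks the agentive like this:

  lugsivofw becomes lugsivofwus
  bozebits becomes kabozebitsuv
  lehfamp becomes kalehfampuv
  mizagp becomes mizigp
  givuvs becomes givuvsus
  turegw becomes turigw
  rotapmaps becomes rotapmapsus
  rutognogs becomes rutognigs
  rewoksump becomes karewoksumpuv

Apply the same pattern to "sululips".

"sululips" has second-to-last letter 'p'. The one such stem in the data (rotapmaps → rotapmapsus) adds -us, so the same rule applies.
The other patterns: stems whose second-to-last letter is 'g' change the last vowel to 'i'; stems whose second-to-last letter is 'm' or 't' add ka- … -uv around the stem.
So sululips → sululipsus.

sululipsus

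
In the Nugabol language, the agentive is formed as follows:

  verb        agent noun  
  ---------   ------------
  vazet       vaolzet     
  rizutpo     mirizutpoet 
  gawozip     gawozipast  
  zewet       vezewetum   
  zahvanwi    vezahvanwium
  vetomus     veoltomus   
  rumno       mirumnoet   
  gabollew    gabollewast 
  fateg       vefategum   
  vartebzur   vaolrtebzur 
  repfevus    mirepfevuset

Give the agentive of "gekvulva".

gekvulvaast

vetomus and repfevus both end in -s yet inflect differently (veoltomus, mirepfevuset), so the final letter is not what conditions the rule; the first letter is.
"gekvulva" begins with g-. The stems beginning with g- (gawozip → gawozipast, gabollew → gabollewast) add -ast.
The other patterns: stems beginning with v- insert -ol- after the first vowel; stems beginning with r- add mi- … -et around the stem; stems beginning with f- or z- add ve- … -um around the stem.
So gekvulva → gekvulvaast.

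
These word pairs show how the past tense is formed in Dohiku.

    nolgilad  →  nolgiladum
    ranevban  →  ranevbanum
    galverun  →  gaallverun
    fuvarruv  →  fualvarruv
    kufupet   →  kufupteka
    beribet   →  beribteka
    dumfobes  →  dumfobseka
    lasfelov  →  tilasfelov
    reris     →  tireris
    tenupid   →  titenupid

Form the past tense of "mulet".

multeka

ranevban and galverun both end in -n yet inflect differently (ranevbanum, gaallverun), so the final letter is not what conditions the rule; the last vowel is.
"mulet" has last vowel 'e'. The stems whose last vowel is 'e' (kufupet → kufupteka, beribet → beribteka, dumfobes → dumfobseka) delete the last vowel and add -eka.
So mulet → multeka.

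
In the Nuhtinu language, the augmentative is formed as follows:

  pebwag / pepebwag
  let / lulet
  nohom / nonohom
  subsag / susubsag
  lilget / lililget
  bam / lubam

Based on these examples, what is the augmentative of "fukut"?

fufukut

lilget and let both end in -t yet inflect differently (lililget, lulet), so the final letter is not what conditions the rule; the number of vowels is.
"fukut" has 2 vowels. The stems with 2 vowels (nohom → nonohom, pebwag → pepebwag, subsag → susubsag) repeat the first consonant+vowel as a prefix.
So fukut → fufukut.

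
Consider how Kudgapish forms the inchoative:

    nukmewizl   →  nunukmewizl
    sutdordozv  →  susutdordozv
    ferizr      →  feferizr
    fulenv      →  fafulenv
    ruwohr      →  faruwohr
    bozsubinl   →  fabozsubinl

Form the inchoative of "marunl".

famarunl

"marunl" has second-to-last letter 'n'. The stems whose second-to-last letter is 'n' (fulenv → fafulenv, bozsubinl → fabozsubinl) add the prefix fa-.
The other pattern: stems whose second-to-last letter is 'z' repeat the first consonant+vowel as a prefix.
So marunl → famarunl.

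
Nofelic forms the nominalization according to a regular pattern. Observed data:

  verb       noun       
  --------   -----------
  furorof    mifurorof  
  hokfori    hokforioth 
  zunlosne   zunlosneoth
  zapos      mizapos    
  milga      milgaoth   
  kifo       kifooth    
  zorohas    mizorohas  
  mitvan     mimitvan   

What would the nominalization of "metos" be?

mimetos

kifo and zapos both have last vowel 'o' yet inflect differently (kifooth, mizapos), so the last vowel is not what conditions the rule; whether the stem ends in a vowel or a consonant is.
"metos" ends in a consonant. The stems ending in a consonant (zapos → mizapos, furorof → mifurorof, zorohas → mizorohas) add the prefix mi-.
So metos → mimetos.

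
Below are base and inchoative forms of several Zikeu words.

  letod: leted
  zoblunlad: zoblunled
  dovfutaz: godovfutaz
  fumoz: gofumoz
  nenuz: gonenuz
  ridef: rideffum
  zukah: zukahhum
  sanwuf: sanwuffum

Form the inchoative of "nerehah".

"nerehah" ends in -h. The one such stem in the data (zukah → zukahhum) doubles the final consonant and adds -um (as do ridef, sanwuf), so the same rule applies.
So nerehah → nerehahhum.

nerehahhum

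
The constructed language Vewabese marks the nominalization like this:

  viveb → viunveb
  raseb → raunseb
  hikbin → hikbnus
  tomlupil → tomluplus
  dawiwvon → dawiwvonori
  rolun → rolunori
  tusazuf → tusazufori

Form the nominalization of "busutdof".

busutdofori

hikbin and dawiwvon both end in -n yet inflect differently (hikbnus, dawiwvonori), so the final letter is not what conditions the rule; the last vowel is.
"busutdof" has last vowel 'o'. The one such stem in the data (dawiwvon → dawiwvonori) adds -ori, so the same rule applies.
So busutdof → busutdofori.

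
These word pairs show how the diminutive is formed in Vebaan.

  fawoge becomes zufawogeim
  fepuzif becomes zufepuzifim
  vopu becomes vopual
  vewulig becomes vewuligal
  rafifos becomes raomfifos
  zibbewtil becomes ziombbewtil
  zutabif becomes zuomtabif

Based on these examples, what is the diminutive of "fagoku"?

fepuzif and zutabif both end in -f yet inflect differently (zufepuzifim, zuomtabif), so the final letter is not what conditions the rule; the first letter is.
"fagoku" begins with f-. The stems beginning with f- (fawoge → zufawogeim, fepuzif → zufepuzifim) add zu- … -im around the stem.
So fagoku → zufagokuim.

zufagokuim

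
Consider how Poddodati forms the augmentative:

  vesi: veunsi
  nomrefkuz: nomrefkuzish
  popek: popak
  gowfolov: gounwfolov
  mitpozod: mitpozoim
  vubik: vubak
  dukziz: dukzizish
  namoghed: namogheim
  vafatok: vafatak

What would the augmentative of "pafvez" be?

"pafvez" ends in -z. The stems ending in -z (dukziz → dukzizish, nomrefkuz → nomrefkuzish) add -ish.
So pafvez → pafvezish.

pafvezish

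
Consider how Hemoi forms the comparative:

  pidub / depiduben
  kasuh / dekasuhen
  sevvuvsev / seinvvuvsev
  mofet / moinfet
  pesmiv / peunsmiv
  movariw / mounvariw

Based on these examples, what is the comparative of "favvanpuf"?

defavvanpufen

sevvuvsev and pesmiv both end in -v yet inflect differently (seinvvuvsev, peunsmiv), so the final letter is not what conditions the rule; the last vowel is.
"favvanpuf" has last vowel 'u'. The stems whose last vowel is 'u' (pidub → depiduben, kasuh → dekasuhen) add de- … -en around the stem.
So favvanpuf → defavvanpufen.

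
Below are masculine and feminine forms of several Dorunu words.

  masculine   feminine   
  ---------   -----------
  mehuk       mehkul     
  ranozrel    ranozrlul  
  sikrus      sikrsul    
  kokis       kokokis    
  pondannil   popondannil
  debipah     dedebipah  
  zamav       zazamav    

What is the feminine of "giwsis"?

"giwsis" has last vowel 'i'. The stems whose last vowel is 'i' (kokis → kokokis, pondannil → popondannil) repeat the first consonant+vowel as a prefix.
The other pattern: stems whose last vowel is 'e' or 'u' delete the last vowel and add -ul.
So giwsis → gigiwsis.

gigiwsis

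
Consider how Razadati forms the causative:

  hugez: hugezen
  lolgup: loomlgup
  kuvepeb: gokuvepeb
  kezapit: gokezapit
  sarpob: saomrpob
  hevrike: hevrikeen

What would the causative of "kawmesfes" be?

gokawmesfes

kuvepeb and sarpob both end in -b yet inflect differently (gokuvepeb, saomrpob), so the final letter is not what conditions the rule; the first letter is.
"kawmesfes" begins with k-. The stems beginning with k- (kezapit → gokezapit, kuvepeb → gokuvepeb) add the prefix go-.
So kawmesfes → gokawmesfes.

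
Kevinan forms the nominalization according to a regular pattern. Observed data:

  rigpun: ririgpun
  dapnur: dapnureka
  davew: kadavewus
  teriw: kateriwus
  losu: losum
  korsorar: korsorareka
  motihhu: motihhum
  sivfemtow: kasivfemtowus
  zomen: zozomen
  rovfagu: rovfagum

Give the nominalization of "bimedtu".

losu and dapnur both have last vowel 'u' yet inflect differently (losum, dapnureka), so the last vowel is not what conditions the rule; the final letter is.
"bimedtu" ends in -u. The stems ending in -u (losu → losum, rovfagu → rovfagum, motihhu → motihhum) drop the final letter and add -um.
The other patterns: stems ending in -r add -eka; stems ending in -w add ka- … -us around the stem; stems ending in -n repeat the first consonant+vowel as a prefix.
So bimedtu → bimedtum.

bimedtum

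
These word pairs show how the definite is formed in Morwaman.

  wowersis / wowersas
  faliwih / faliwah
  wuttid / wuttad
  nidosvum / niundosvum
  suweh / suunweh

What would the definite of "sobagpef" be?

faliwih and suweh both end in -h yet inflect differently (faliwah, suunweh), so the final letter is not what conditions the rule; the last vowel is.
"sobagpef" has last vowel 'e'. The one such stem in the data (suweh → suunweh) inserts -un- after the first vowel (as does nidosvum), so the same rule applies.
So sobagpef → sounbagpef.

sounbagpef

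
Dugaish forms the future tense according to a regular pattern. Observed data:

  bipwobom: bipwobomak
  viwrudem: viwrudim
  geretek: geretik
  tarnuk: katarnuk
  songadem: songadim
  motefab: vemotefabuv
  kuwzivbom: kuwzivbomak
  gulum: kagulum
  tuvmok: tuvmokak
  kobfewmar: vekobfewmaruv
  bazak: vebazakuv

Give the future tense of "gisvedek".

gisvedik

"gisvedek" has last vowel 'e'. The stems whose last vowel is 'e' (geretek → geretik, songadem → songadim, viwrudem → viwrudim) change the last vowel to 'i'.
So gisvedek → gisvedik.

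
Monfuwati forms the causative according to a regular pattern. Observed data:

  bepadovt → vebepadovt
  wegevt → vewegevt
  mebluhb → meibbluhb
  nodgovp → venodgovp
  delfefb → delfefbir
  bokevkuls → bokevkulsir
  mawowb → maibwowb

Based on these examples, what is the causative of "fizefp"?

fizefpir

mebluhb and delfefb both end in -b yet inflect differently (meibbluhb, delfefbir), so the final letter is not what conditions the rule; the second-to-last letter is.
"fizefp" has second-to-last letter 'f'. The one such stem in the data (delfefb → delfefbir) adds -ir, so the same rule applies.
The other patterns: stems whose second-to-last letter is 'h' or 'w' insert -ib- after the first vowel; stems whose second-to-last letter is 'v' add the prefix ve-.
So fizefp → fizefpir.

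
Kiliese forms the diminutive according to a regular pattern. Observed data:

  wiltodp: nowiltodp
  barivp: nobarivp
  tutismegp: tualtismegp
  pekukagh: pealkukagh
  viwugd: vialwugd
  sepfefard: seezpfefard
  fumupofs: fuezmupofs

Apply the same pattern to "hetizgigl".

"hetizgigl" has second-to-last letter 'g'. The stems whose second-to-last letter is 'g' (tutismegp → tualtismegp, pekukagh → pealkukagh, viwugd → vialwugd) insert -al- after the first vowel.
So hetizgigl → healtizgigl.

healtizgigl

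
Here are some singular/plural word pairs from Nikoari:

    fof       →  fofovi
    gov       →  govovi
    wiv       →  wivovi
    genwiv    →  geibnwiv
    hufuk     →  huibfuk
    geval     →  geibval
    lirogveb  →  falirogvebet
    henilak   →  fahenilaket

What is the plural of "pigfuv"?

piibgfuv

gov and genwiv both end in -v yet inflect differently (govovi, geibnwiv), so the final letter is not what conditions the rule; the number of vowels is.
"pigfuv" has 2 vowels. The stems with 2 vowels (genwiv → geibnwiv, hufuk → huibfuk, geval → geibval) insert -ib- after the first vowel.
The other patterns: stems with 1 vowel add -ovi; stems with 3 vowels add fa- … -et around the stem.
So pigfuv → piibgfuv.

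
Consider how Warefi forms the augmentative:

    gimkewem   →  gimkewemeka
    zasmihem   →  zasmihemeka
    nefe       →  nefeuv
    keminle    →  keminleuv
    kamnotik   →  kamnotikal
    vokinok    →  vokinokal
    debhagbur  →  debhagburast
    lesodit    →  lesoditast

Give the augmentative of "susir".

susirast

"susir" ends in -r. The one such stem in the data (debhagbur → debhagburast) adds -ast, so the same rule applies.
The other patterns: stems ending in -m add -eka; stems ending in -e add -uv; stems ending in -k add -al.
So susir → susirast.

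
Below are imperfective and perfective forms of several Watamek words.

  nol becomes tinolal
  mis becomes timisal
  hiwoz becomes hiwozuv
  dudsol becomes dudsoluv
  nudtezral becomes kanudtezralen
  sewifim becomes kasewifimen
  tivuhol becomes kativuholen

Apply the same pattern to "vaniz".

nol and dudsol both end in -l yet inflect differently (tinolal, dudsoluv), so the final letter is not what conditions the rule; the number of vowels is.
"vaniz" has 2 vowels. The stems with 2 vowels (hiwoz → hiwozuv, dudsol → dudsoluv) add -uv.
The other patterns: stems with 1 vowel add ti- … -al around the stem; stems with 3 vowels add ka- … -en around the stem.
So vaniz → vanizuv.

vanizuv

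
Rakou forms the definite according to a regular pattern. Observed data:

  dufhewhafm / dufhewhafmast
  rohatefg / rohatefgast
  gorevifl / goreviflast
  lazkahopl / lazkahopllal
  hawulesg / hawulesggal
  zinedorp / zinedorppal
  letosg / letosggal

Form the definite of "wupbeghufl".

wupbeghuflast

gorevifl and lazkahopl both end in -l yet inflect differently (goreviflast, lazkahopllal), so the final letter is not what conditions the rule; the second-to-last letter is.
"wupbeghufl" has second-to-last letter 'f'. The stems whose second-to-last letter is 'f' (dufhewhafm → dufhewhafmast, rohatefg → rohatefgast, gorevifl → goreviflast) add -ast.
The other pattern: stems whose second-to-last letter is 'p', 'r' or 's' double the final consonant and add -al.
So wupbeghufl → wupbeghuflast.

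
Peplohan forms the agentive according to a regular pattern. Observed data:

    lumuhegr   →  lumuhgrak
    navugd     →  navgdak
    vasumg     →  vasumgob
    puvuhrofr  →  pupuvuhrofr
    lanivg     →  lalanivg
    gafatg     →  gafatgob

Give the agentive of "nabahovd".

vasumg and lanivg both end in -g yet inflect differently (vasumgob, lalanivg), so the final letter is not what conditions the rule; the second-to-last letter is.
"nabahovd" has second-to-last letter 'v'. The one such stem in the data (lanivg → lalanivg) repeats the first consonant+vowel as a prefix (as does puvuhrofr), so the same rule applies.
The other patterns: stems whose second-to-last letter is 'm' or 't' add -ob; stems whose second-to-last letter is 'g' delete the last vowel and add -ak.
So nabahovd → nanabahovd.

nanabahovd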